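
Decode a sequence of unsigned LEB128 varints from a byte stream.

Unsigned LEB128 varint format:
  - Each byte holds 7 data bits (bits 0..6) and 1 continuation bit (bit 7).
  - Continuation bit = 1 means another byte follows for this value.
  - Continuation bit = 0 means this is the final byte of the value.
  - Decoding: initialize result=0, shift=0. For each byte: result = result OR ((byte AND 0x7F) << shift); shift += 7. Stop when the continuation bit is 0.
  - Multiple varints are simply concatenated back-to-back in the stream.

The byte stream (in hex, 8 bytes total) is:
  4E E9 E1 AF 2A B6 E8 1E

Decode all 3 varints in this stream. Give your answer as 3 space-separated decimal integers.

Answer: 78 88862953 504886

Derivation:
  byte[0]=0x4E cont=0 payload=0x4E=78: acc |= 78<<0 -> acc=78 shift=7 [end]
Varint 1: bytes[0:1] = 4E -> value 78 (1 byte(s))
  byte[1]=0xE9 cont=1 payload=0x69=105: acc |= 105<<0 -> acc=105 shift=7
  byte[2]=0xE1 cont=1 payload=0x61=97: acc |= 97<<7 -> acc=12521 shift=14
  byte[3]=0xAF cont=1 payload=0x2F=47: acc |= 47<<14 -> acc=782569 shift=21
  byte[4]=0x2A cont=0 payload=0x2A=42: acc |= 42<<21 -> acc=88862953 shift=28 [end]
Varint 2: bytes[1:5] = E9 E1 AF 2A -> value 88862953 (4 byte(s))
  byte[5]=0xB6 cont=1 payload=0x36=54: acc |= 54<<0 -> acc=54 shift=7
  byte[6]=0xE8 cont=1 payload=0x68=104: acc |= 104<<7 -> acc=13366 shift=14
  byte[7]=0x1E cont=0 payload=0x1E=30: acc |= 30<<14 -> acc=504886 shift=21 [end]
Varint 3: bytes[5:8] = B6 E8 1E -> value 504886 (3 byte(s))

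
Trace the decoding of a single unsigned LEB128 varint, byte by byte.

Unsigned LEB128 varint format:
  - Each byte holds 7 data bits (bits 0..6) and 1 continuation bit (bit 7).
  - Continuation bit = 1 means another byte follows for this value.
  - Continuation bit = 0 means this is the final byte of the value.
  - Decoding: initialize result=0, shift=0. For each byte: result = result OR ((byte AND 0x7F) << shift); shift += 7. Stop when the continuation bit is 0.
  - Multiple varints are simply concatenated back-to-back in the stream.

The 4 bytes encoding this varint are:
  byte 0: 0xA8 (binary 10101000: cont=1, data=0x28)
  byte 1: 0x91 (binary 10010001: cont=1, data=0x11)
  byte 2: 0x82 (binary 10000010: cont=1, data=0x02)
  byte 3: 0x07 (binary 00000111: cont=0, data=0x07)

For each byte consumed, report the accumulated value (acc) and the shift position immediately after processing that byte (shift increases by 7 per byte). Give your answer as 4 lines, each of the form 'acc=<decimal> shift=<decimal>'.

byte 0=0xA8: payload=0x28=40, contrib = 40<<0 = 40; acc -> 40, shift -> 7
byte 1=0x91: payload=0x11=17, contrib = 17<<7 = 2176; acc -> 2216, shift -> 14
byte 2=0x82: payload=0x02=2, contrib = 2<<14 = 32768; acc -> 34984, shift -> 21
byte 3=0x07: payload=0x07=7, contrib = 7<<21 = 14680064; acc -> 14715048, shift -> 28

Answer: acc=40 shift=7
acc=2216 shift=14
acc=34984 shift=21
acc=14715048 shift=28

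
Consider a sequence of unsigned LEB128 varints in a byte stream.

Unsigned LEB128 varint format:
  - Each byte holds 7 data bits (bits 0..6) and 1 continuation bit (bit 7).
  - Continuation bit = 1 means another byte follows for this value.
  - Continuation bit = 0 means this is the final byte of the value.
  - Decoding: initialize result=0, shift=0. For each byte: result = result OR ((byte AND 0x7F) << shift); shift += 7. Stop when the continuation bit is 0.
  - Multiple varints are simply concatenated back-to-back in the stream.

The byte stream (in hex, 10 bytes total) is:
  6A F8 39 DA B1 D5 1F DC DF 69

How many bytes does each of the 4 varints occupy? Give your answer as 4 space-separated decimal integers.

  byte[0]=0x6A cont=0 payload=0x6A=106: acc |= 106<<0 -> acc=106 shift=7 [end]
Varint 1: bytes[0:1] = 6A -> value 106 (1 byte(s))
  byte[1]=0xF8 cont=1 payload=0x78=120: acc |= 120<<0 -> acc=120 shift=7
  byte[2]=0x39 cont=0 payload=0x39=57: acc |= 57<<7 -> acc=7416 shift=14 [end]
Varint 2: bytes[1:3] = F8 39 -> value 7416 (2 byte(s))
  byte[3]=0xDA cont=1 payload=0x5A=90: acc |= 90<<0 -> acc=90 shift=7
  byte[4]=0xB1 cont=1 payload=0x31=49: acc |= 49<<7 -> acc=6362 shift=14
  byte[5]=0xD5 cont=1 payload=0x55=85: acc |= 85<<14 -> acc=1399002 shift=21
  byte[6]=0x1F cont=0 payload=0x1F=31: acc |= 31<<21 -> acc=66410714 shift=28 [end]
Varint 3: bytes[3:7] = DA B1 D5 1F -> value 66410714 (4 byte(s))
  byte[7]=0xDC cont=1 payload=0x5C=92: acc |= 92<<0 -> acc=92 shift=7
  byte[8]=0xDF cont=1 payload=0x5F=95: acc |= 95<<7 -> acc=12252 shift=14
  byte[9]=0x69 cont=0 payload=0x69=105: acc |= 105<<14 -> acc=1732572 shift=21 [end]
Varint 4: bytes[7:10] = DC DF 69 -> value 1732572 (3 byte(s))

Answer: 1 2 4 3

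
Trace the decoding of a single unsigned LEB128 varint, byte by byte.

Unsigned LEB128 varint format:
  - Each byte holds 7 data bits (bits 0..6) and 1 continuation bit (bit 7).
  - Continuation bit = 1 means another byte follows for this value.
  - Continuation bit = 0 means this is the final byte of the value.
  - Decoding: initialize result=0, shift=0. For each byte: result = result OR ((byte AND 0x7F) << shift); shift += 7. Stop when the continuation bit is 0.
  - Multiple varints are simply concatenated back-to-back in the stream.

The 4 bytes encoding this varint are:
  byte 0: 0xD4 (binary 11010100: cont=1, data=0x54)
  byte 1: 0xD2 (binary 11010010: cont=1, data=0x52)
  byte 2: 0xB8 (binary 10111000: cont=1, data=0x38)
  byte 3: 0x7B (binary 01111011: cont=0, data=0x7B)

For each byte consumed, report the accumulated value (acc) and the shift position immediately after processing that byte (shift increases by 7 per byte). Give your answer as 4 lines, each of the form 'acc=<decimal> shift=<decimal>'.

byte 0=0xD4: payload=0x54=84, contrib = 84<<0 = 84; acc -> 84, shift -> 7
byte 1=0xD2: payload=0x52=82, contrib = 82<<7 = 10496; acc -> 10580, shift -> 14
byte 2=0xB8: payload=0x38=56, contrib = 56<<14 = 917504; acc -> 928084, shift -> 21
byte 3=0x7B: payload=0x7B=123, contrib = 123<<21 = 257949696; acc -> 258877780, shift -> 28

Answer: acc=84 shift=7
acc=10580 shift=14
acc=928084 shift=21
acc=258877780 shift=28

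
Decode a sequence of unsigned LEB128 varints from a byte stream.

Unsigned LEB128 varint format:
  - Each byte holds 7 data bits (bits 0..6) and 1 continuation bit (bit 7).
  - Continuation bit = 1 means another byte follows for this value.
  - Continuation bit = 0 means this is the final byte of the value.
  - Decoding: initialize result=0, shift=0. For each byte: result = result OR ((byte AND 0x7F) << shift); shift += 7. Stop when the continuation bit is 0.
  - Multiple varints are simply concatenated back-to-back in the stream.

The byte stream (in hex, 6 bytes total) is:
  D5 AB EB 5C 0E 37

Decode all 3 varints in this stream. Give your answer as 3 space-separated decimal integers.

  byte[0]=0xD5 cont=1 payload=0x55=85: acc |= 85<<0 -> acc=85 shift=7
  byte[1]=0xAB cont=1 payload=0x2B=43: acc |= 43<<7 -> acc=5589 shift=14
  byte[2]=0xEB cont=1 payload=0x6B=107: acc |= 107<<14 -> acc=1758677 shift=21
  byte[3]=0x5C cont=0 payload=0x5C=92: acc |= 92<<21 -> acc=194696661 shift=28 [end]
Varint 1: bytes[0:4] = D5 AB EB 5C -> value 194696661 (4 byte(s))
  byte[4]=0x0E cont=0 payload=0x0E=14: acc |= 14<<0 -> acc=14 shift=7 [end]
Varint 2: bytes[4:5] = 0E -> value 14 (1 byte(s))
  byte[5]=0x37 cont=0 payload=0x37=55: acc |= 55<<0 -> acc=55 shift=7 [end]
Varint 3: bytes[5:6] = 37 -> value 55 (1 byte(s))

Answer: 194696661 14 55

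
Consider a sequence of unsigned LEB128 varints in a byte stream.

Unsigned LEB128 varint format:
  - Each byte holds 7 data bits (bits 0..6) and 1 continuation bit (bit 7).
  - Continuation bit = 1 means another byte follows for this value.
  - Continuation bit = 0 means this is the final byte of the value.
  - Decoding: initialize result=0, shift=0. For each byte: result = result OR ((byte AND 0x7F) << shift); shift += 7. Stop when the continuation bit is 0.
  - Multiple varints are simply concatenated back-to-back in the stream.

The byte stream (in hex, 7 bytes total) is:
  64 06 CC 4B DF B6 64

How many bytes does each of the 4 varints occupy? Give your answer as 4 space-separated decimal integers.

Answer: 1 1 2 3

Derivation:
  byte[0]=0x64 cont=0 payload=0x64=100: acc |= 100<<0 -> acc=100 shift=7 [end]
Varint 1: bytes[0:1] = 64 -> value 100 (1 byte(s))
  byte[1]=0x06 cont=0 payload=0x06=6: acc |= 6<<0 -> acc=6 shift=7 [end]
Varint 2: bytes[1:2] = 06 -> value 6 (1 byte(s))
  byte[2]=0xCC cont=1 payload=0x4C=76: acc |= 76<<0 -> acc=76 shift=7
  byte[3]=0x4B cont=0 payload=0x4B=75: acc |= 75<<7 -> acc=9676 shift=14 [end]
Varint 3: bytes[2:4] = CC 4B -> value 9676 (2 byte(s))
  byte[4]=0xDF cont=1 payload=0x5F=95: acc |= 95<<0 -> acc=95 shift=7
  byte[5]=0xB6 cont=1 payload=0x36=54: acc |= 54<<7 -> acc=7007 shift=14
  byte[6]=0x64 cont=0 payload=0x64=100: acc |= 100<<14 -> acc=1645407 shift=21 [end]
Varint 4: bytes[4:7] = DF B6 64 -> value 1645407 (3 byte(s))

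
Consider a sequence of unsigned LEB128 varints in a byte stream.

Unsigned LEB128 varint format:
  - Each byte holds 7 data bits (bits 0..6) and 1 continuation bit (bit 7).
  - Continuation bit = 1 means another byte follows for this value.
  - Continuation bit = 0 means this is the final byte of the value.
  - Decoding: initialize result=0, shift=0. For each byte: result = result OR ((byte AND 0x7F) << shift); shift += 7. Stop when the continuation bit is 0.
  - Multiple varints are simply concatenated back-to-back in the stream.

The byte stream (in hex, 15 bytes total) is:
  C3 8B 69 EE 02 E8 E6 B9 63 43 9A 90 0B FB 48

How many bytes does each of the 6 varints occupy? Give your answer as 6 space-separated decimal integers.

Answer: 3 2 4 1 3 2

Derivation:
  byte[0]=0xC3 cont=1 payload=0x43=67: acc |= 67<<0 -> acc=67 shift=7
  byte[1]=0x8B cont=1 payload=0x0B=11: acc |= 11<<7 -> acc=1475 shift=14
  byte[2]=0x69 cont=0 payload=0x69=105: acc |= 105<<14 -> acc=1721795 shift=21 [end]
Varint 1: bytes[0:3] = C3 8B 69 -> value 1721795 (3 byte(s))
  byte[3]=0xEE cont=1 payload=0x6E=110: acc |= 110<<0 -> acc=110 shift=7
  byte[4]=0x02 cont=0 payload=0x02=2: acc |= 2<<7 -> acc=366 shift=14 [end]
Varint 2: bytes[3:5] = EE 02 -> value 366 (2 byte(s))
  byte[5]=0xE8 cont=1 payload=0x68=104: acc |= 104<<0 -> acc=104 shift=7
  byte[6]=0xE6 cont=1 payload=0x66=102: acc |= 102<<7 -> acc=13160 shift=14
  byte[7]=0xB9 cont=1 payload=0x39=57: acc |= 57<<14 -> acc=947048 shift=21
  byte[8]=0x63 cont=0 payload=0x63=99: acc |= 99<<21 -> acc=208565096 shift=28 [end]
Varint 3: bytes[5:9] = E8 E6 B9 63 -> value 208565096 (4 byte(s))
  byte[9]=0x43 cont=0 payload=0x43=67: acc |= 67<<0 -> acc=67 shift=7 [end]
Varint 4: bytes[9:10] = 43 -> value 67 (1 byte(s))
  byte[10]=0x9A cont=1 payload=0x1A=26: acc |= 26<<0 -> acc=26 shift=7
  byte[11]=0x90 cont=1 payload=0x10=16: acc |= 16<<7 -> acc=2074 shift=14
  byte[12]=0x0B cont=0 payload=0x0B=11: acc |= 11<<14 -> acc=182298 shift=21 [end]
Varint 5: bytes[10:13] = 9A 90 0B -> value 182298 (3 byte(s))
  byte[13]=0xFB cont=1 payload=0x7B=123: acc |= 123<<0 -> acc=123 shift=7
  byte[14]=0x48 cont=0 payload=0x48=72: acc |= 72<<7 -> acc=9339 shift=14 [end]
Varint 6: bytes[13:15] = FB 48 -> value 9339 (2 byte(s))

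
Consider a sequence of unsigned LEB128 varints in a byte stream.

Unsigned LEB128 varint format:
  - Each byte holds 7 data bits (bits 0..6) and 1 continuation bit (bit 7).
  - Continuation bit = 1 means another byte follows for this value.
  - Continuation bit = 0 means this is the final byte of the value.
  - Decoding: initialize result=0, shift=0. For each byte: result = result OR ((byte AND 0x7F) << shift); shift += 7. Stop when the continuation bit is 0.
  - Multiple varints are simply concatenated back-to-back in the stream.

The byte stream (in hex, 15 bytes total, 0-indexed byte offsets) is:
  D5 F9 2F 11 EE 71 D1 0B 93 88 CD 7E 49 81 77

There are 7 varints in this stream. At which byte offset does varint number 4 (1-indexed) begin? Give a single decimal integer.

Answer: 6

Derivation:
  byte[0]=0xD5 cont=1 payload=0x55=85: acc |= 85<<0 -> acc=85 shift=7
  byte[1]=0xF9 cont=1 payload=0x79=121: acc |= 121<<7 -> acc=15573 shift=14
  byte[2]=0x2F cont=0 payload=0x2F=47: acc |= 47<<14 -> acc=785621 shift=21 [end]
Varint 1: bytes[0:3] = D5 F9 2F -> value 785621 (3 byte(s))
  byte[3]=0x11 cont=0 payload=0x11=17: acc |= 17<<0 -> acc=17 shift=7 [end]
Varint 2: bytes[3:4] = 11 -> value 17 (1 byte(s))
  byte[4]=0xEE cont=1 payload=0x6E=110: acc |= 110<<0 -> acc=110 shift=7
  byte[5]=0x71 cont=0 payload=0x71=113: acc |= 113<<7 -> acc=14574 shift=14 [end]
Varint 3: bytes[4:6] = EE 71 -> value 14574 (2 byte(s))
  byte[6]=0xD1 cont=1 payload=0x51=81: acc |= 81<<0 -> acc=81 shift=7
  byte[7]=0x0B cont=0 payload=0x0B=11: acc |= 11<<7 -> acc=1489 shift=14 [end]
Varint 4: bytes[6:8] = D1 0B -> value 1489 (2 byte(s))
  byte[8]=0x93 cont=1 payload=0x13=19: acc |= 19<<0 -> acc=19 shift=7
  byte[9]=0x88 cont=1 payload=0x08=8: acc |= 8<<7 -> acc=1043 shift=14
  byte[10]=0xCD cont=1 payload=0x4D=77: acc |= 77<<14 -> acc=1262611 shift=21
  byte[11]=0x7E cont=0 payload=0x7E=126: acc |= 126<<21 -> acc=265503763 shift=28 [end]
Varint 5: bytes[8:12] = 93 88 CD 7E -> value 265503763 (4 byte(s))
  byte[12]=0x49 cont=0 payload=0x49=73: acc |= 73<<0 -> acc=73 shift=7 [end]
Varint 6: bytes[12:13] = 49 -> value 73 (1 byte(s))
  byte[13]=0x81 cont=1 payload=0x01=1: acc |= 1<<0 -> acc=1 shift=7
  byte[14]=0x77 cont=0 payload=0x77=119: acc |= 119<<7 -> acc=15233 shift=14 [end]
Varint 7: bytes[13:15] = 81 77 -> value 15233 (2 byte(s))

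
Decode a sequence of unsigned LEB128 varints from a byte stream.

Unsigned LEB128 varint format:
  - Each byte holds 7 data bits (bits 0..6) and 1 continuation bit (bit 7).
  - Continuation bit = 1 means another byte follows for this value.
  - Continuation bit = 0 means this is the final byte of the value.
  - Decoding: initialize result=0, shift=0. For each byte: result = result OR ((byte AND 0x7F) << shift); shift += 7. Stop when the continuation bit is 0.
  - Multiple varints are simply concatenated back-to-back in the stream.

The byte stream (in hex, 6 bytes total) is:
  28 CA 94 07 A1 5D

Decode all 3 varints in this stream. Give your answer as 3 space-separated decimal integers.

  byte[0]=0x28 cont=0 payload=0x28=40: acc |= 40<<0 -> acc=40 shift=7 [end]
Varint 1: bytes[0:1] = 28 -> value 40 (1 byte(s))
  byte[1]=0xCA cont=1 payload=0x4A=74: acc |= 74<<0 -> acc=74 shift=7
  byte[2]=0x94 cont=1 payload=0x14=20: acc |= 20<<7 -> acc=2634 shift=14
  byte[3]=0x07 cont=0 payload=0x07=7: acc |= 7<<14 -> acc=117322 shift=21 [end]
Varint 2: bytes[1:4] = CA 94 07 -> value 117322 (3 byte(s))
  byte[4]=0xA1 cont=1 payload=0x21=33: acc |= 33<<0 -> acc=33 shift=7
  byte[5]=0x5D cont=0 payload=0x5D=93: acc |= 93<<7 -> acc=11937 shift=14 [end]
Varint 3: bytes[4:6] = A1 5D -> value 11937 (2 byte(s))

Answer: 40 117322 11937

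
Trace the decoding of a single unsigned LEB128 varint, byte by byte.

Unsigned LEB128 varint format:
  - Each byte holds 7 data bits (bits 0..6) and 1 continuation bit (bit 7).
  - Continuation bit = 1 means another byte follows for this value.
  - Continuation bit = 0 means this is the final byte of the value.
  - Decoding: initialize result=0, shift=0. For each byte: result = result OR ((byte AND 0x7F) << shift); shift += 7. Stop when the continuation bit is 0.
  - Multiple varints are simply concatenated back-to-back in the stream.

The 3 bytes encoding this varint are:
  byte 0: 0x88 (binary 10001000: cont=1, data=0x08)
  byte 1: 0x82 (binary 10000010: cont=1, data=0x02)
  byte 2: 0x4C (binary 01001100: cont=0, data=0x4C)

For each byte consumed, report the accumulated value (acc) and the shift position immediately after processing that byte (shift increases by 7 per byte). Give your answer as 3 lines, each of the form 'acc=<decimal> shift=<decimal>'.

byte 0=0x88: payload=0x08=8, contrib = 8<<0 = 8; acc -> 8, shift -> 7
byte 1=0x82: payload=0x02=2, contrib = 2<<7 = 256; acc -> 264, shift -> 14
byte 2=0x4C: payload=0x4C=76, contrib = 76<<14 = 1245184; acc -> 1245448, shift -> 21

Answer: acc=8 shift=7
acc=264 shift=14
acc=1245448 shift=21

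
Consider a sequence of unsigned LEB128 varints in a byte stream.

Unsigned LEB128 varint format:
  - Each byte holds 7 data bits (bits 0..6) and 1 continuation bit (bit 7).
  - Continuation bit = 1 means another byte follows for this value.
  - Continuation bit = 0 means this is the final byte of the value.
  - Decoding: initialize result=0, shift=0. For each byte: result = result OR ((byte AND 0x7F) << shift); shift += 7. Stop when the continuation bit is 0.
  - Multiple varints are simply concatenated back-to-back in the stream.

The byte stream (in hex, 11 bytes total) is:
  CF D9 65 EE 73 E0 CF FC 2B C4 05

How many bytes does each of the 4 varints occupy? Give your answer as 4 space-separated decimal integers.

  byte[0]=0xCF cont=1 payload=0x4F=79: acc |= 79<<0 -> acc=79 shift=7
  byte[1]=0xD9 cont=1 payload=0x59=89: acc |= 89<<7 -> acc=11471 shift=14
  byte[2]=0x65 cont=0 payload=0x65=101: acc |= 101<<14 -> acc=1666255 shift=21 [end]
Varint 1: bytes[0:3] = CF D9 65 -> value 1666255 (3 byte(s))
  byte[3]=0xEE cont=1 payload=0x6E=110: acc |= 110<<0 -> acc=110 shift=7
  byte[4]=0x73 cont=0 payload=0x73=115: acc |= 115<<7 -> acc=14830 shift=14 [end]
Varint 2: bytes[3:5] = EE 73 -> value 14830 (2 byte(s))
  byte[5]=0xE0 cont=1 payload=0x60=96: acc |= 96<<0 -> acc=96 shift=7
  byte[6]=0xCF cont=1 payload=0x4F=79: acc |= 79<<7 -> acc=10208 shift=14
  byte[7]=0xFC cont=1 payload=0x7C=124: acc |= 124<<14 -> acc=2041824 shift=21
  byte[8]=0x2B cont=0 payload=0x2B=43: acc |= 43<<21 -> acc=92219360 shift=28 [end]
Varint 3: bytes[5:9] = E0 CF FC 2B -> value 92219360 (4 byte(s))
  byte[9]=0xC4 cont=1 payload=0x44=68: acc |= 68<<0 -> acc=68 shift=7
  byte[10]=0x05 cont=0 payload=0x05=5: acc |= 5<<7 -> acc=708 shift=14 [end]
Varint 4: bytes[9:11] = C4 05 -> value 708 (2 byte(s))

Answer: 3 2 4 2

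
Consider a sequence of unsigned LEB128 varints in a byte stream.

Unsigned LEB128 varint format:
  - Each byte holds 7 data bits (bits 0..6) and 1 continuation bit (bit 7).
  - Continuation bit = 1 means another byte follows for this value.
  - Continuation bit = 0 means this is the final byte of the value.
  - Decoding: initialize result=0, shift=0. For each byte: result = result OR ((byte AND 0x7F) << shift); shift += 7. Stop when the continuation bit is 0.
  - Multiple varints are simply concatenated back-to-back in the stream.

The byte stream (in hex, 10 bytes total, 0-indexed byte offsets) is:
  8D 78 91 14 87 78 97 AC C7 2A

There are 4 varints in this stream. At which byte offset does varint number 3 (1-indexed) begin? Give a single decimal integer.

Answer: 4

Derivation:
  byte[0]=0x8D cont=1 payload=0x0D=13: acc |= 13<<0 -> acc=13 shift=7
  byte[1]=0x78 cont=0 payload=0x78=120: acc |= 120<<7 -> acc=15373 shift=14 [end]
Varint 1: bytes[0:2] = 8D 78 -> value 15373 (2 byte(s))
  byte[2]=0x91 cont=1 payload=0x11=17: acc |= 17<<0 -> acc=17 shift=7
  byte[3]=0x14 cont=0 payload=0x14=20: acc |= 20<<7 -> acc=2577 shift=14 [end]
Varint 2: bytes[2:4] = 91 14 -> value 2577 (2 byte(s))
  byte[4]=0x87 cont=1 payload=0x07=7: acc |= 7<<0 -> acc=7 shift=7
  byte[5]=0x78 cont=0 payload=0x78=120: acc |= 120<<7 -> acc=15367 shift=14 [end]
Varint 3: bytes[4:6] = 87 78 -> value 15367 (2 byte(s))
  byte[6]=0x97 cont=1 payload=0x17=23: acc |= 23<<0 -> acc=23 shift=7
  byte[7]=0xAC cont=1 payload=0x2C=44: acc |= 44<<7 -> acc=5655 shift=14
  byte[8]=0xC7 cont=1 payload=0x47=71: acc |= 71<<14 -> acc=1168919 shift=21
  byte[9]=0x2A cont=0 payload=0x2A=42: acc |= 42<<21 -> acc=89249303 shift=28 [end]
Varint 4: bytes[6:10] = 97 AC C7 2A -> value 89249303 (4 byte(s))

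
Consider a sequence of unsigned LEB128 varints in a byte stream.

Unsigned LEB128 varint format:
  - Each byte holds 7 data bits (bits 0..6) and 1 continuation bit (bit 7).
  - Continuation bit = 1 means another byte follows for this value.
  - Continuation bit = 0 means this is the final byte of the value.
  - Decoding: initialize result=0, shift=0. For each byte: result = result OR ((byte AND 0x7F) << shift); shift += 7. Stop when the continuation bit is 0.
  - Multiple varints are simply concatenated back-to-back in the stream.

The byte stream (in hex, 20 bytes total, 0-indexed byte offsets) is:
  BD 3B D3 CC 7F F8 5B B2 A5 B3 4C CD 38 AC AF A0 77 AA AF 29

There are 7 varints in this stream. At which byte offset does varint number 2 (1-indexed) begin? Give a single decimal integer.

Answer: 2

Derivation:
  byte[0]=0xBD cont=1 payload=0x3D=61: acc |= 61<<0 -> acc=61 shift=7
  byte[1]=0x3B cont=0 payload=0x3B=59: acc |= 59<<7 -> acc=7613 shift=14 [end]
Varint 1: bytes[0:2] = BD 3B -> value 7613 (2 byte(s))
  byte[2]=0xD3 cont=1 payload=0x53=83: acc |= 83<<0 -> acc=83 shift=7
  byte[3]=0xCC cont=1 payload=0x4C=76: acc |= 76<<7 -> acc=9811 shift=14
  byte[4]=0x7F cont=0 payload=0x7F=127: acc |= 127<<14 -> acc=2090579 shift=21 [end]
Varint 2: bytes[2:5] = D3 CC 7F -> value 2090579 (3 byte(s))
  byte[5]=0xF8 cont=1 payload=0x78=120: acc |= 120<<0 -> acc=120 shift=7
  byte[6]=0x5B cont=0 payload=0x5B=91: acc |= 91<<7 -> acc=11768 shift=14 [end]
Varint 3: bytes[5:7] = F8 5B -> value 11768 (2 byte(s))
  byte[7]=0xB2 cont=1 payload=0x32=50: acc |= 50<<0 -> acc=50 shift=7
  byte[8]=0xA5 cont=1 payload=0x25=37: acc |= 37<<7 -> acc=4786 shift=14
  byte[9]=0xB3 cont=1 payload=0x33=51: acc |= 51<<14 -> acc=840370 shift=21
  byte[10]=0x4C cont=0 payload=0x4C=76: acc |= 76<<21 -> acc=160223922 shift=28 [end]
Varint 4: bytes[7:11] = B2 A5 B3 4C -> value 160223922 (4 byte(s))
  byte[11]=0xCD cont=1 payload=0x4D=77: acc |= 77<<0 -> acc=77 shift=7
  byte[12]=0x38 cont=0 payload=0x38=56: acc |= 56<<7 -> acc=7245 shift=14 [end]
Varint 5: bytes[11:13] = CD 38 -> value 7245 (2 byte(s))
  byte[13]=0xAC cont=1 payload=0x2C=44: acc |= 44<<0 -> acc=44 shift=7
  byte[14]=0xAF cont=1 payload=0x2F=47: acc |= 47<<7 -> acc=6060 shift=14
  byte[15]=0xA0 cont=1 payload=0x20=32: acc |= 32<<14 -> acc=530348 shift=21
  byte[16]=0x77 cont=0 payload=0x77=119: acc |= 119<<21 -> acc=250091436 shift=28 [end]
Varint 6: bytes[13:17] = AC AF A0 77 -> value 250091436 (4 byte(s))
  byte[17]=0xAA cont=1 payload=0x2A=42: acc |= 42<<0 -> acc=42 shift=7
  byte[18]=0xAF cont=1 payload=0x2F=47: acc |= 47<<7 -> acc=6058 shift=14
  byte[19]=0x29 cont=0 payload=0x29=41: acc |= 41<<14 -> acc=677802 shift=21 [end]
Varint 7: bytes[17:20] = AA AF 29 -> value 677802 (3 byte(s))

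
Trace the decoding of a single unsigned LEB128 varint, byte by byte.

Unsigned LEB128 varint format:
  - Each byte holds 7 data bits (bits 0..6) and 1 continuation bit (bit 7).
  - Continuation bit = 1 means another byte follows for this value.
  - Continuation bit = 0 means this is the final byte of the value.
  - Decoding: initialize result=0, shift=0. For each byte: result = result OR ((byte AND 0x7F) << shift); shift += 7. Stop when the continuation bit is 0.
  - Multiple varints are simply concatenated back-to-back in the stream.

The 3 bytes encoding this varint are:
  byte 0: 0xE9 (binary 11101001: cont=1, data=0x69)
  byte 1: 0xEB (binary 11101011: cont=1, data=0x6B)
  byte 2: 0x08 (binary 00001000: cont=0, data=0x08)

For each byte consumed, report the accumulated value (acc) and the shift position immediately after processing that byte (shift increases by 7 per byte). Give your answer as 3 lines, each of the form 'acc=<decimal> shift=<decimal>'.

byte 0=0xE9: payload=0x69=105, contrib = 105<<0 = 105; acc -> 105, shift -> 7
byte 1=0xEB: payload=0x6B=107, contrib = 107<<7 = 13696; acc -> 13801, shift -> 14
byte 2=0x08: payload=0x08=8, contrib = 8<<14 = 131072; acc -> 144873, shift -> 21

Answer: acc=105 shift=7
acc=13801 shift=14
acc=144873 shift=21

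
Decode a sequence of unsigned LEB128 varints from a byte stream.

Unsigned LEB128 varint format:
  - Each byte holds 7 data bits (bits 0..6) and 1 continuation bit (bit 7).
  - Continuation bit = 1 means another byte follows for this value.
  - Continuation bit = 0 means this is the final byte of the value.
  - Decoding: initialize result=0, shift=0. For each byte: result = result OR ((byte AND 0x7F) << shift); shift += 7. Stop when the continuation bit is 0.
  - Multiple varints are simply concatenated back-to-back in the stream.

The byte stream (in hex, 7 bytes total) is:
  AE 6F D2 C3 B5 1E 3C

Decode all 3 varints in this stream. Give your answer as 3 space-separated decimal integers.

  byte[0]=0xAE cont=1 payload=0x2E=46: acc |= 46<<0 -> acc=46 shift=7
  byte[1]=0x6F cont=0 payload=0x6F=111: acc |= 111<<7 -> acc=14254 shift=14 [end]
Varint 1: bytes[0:2] = AE 6F -> value 14254 (2 byte(s))
  byte[2]=0xD2 cont=1 payload=0x52=82: acc |= 82<<0 -> acc=82 shift=7
  byte[3]=0xC3 cont=1 payload=0x43=67: acc |= 67<<7 -> acc=8658 shift=14
  byte[4]=0xB5 cont=1 payload=0x35=53: acc |= 53<<14 -> acc=877010 shift=21
  byte[5]=0x1E cont=0 payload=0x1E=30: acc |= 30<<21 -> acc=63791570 shift=28 [end]
Varint 2: bytes[2:6] = D2 C3 B5 1E -> value 63791570 (4 byte(s))
  byte[6]=0x3C cont=0 payload=0x3C=60: acc |= 60<<0 -> acc=60 shift=7 [end]
Varint 3: bytes[6:7] = 3C -> value 60 (1 byte(s))

Answer: 14254 63791570 60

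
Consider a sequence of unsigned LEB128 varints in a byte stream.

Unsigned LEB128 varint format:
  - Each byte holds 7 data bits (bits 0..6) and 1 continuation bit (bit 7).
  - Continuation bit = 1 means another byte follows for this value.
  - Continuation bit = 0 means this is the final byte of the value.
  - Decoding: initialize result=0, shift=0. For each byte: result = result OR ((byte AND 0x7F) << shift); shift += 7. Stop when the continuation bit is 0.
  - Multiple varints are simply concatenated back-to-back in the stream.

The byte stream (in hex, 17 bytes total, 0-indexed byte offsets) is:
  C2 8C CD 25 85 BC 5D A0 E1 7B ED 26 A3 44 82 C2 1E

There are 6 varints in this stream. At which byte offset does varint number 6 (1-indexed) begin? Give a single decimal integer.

Answer: 14

Derivation:
  byte[0]=0xC2 cont=1 payload=0x42=66: acc |= 66<<0 -> acc=66 shift=7
  byte[1]=0x8C cont=1 payload=0x0C=12: acc |= 12<<7 -> acc=1602 shift=14
  byte[2]=0xCD cont=1 payload=0x4D=77: acc |= 77<<14 -> acc=1263170 shift=21
  byte[3]=0x25 cont=0 payload=0x25=37: acc |= 37<<21 -> acc=78857794 shift=28 [end]
Varint 1: bytes[0:4] = C2 8C CD 25 -> value 78857794 (4 byte(s))
  byte[4]=0x85 cont=1 payload=0x05=5: acc |= 5<<0 -> acc=5 shift=7
  byte[5]=0xBC cont=1 payload=0x3C=60: acc |= 60<<7 -> acc=7685 shift=14
  byte[6]=0x5D cont=0 payload=0x5D=93: acc |= 93<<14 -> acc=1531397 shift=21 [end]
Varint 2: bytes[4:7] = 85 BC 5D -> value 1531397 (3 byte(s))
  byte[7]=0xA0 cont=1 payload=0x20=32: acc |= 32<<0 -> acc=32 shift=7
  byte[8]=0xE1 cont=1 payload=0x61=97: acc |= 97<<7 -> acc=12448 shift=14
  byte[9]=0x7B cont=0 payload=0x7B=123: acc |= 123<<14 -> acc=2027680 shift=21 [end]
Varint 3: bytes[7:10] = A0 E1 7B -> value 2027680 (3 byte(s))
  byte[10]=0xED cont=1 payload=0x6D=109: acc |= 109<<0 -> acc=109 shift=7
  byte[11]=0x26 cont=0 payload=0x26=38: acc |= 38<<7 -> acc=4973 shift=14 [end]
Varint 4: bytes[10:12] = ED 26 -> value 4973 (2 byte(s))
  byte[12]=0xA3 cont=1 payload=0x23=35: acc |= 35<<0 -> acc=35 shift=7
  byte[13]=0x44 cont=0 payload=0x44=68: acc |= 68<<7 -> acc=8739 shift=14 [end]
Varint 5: bytes[12:14] = A3 44 -> value 8739 (2 byte(s))
  byte[14]=0x82 cont=1 payload=0x02=2: acc |= 2<<0 -> acc=2 shift=7
  byte[15]=0xC2 cont=1 payload=0x42=66: acc |= 66<<7 -> acc=8450 shift=14
  byte[16]=0x1E cont=0 payload=0x1E=30: acc |= 30<<14 -> acc=499970 shift=21 [end]
Varint 6: bytes[14:17] = 82 C2 1E -> value 499970 (3 byte(s))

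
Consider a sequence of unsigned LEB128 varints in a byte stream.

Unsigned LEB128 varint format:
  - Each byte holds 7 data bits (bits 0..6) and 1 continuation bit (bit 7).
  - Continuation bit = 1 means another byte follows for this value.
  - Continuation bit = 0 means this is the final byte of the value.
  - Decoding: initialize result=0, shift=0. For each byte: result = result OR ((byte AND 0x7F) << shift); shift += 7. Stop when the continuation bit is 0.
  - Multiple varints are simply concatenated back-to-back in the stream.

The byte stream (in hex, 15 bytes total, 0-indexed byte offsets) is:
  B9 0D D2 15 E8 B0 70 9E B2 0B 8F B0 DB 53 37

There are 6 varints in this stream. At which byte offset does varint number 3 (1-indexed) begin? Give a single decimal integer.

  byte[0]=0xB9 cont=1 payload=0x39=57: acc |= 57<<0 -> acc=57 shift=7
  byte[1]=0x0D cont=0 payload=0x0D=13: acc |= 13<<7 -> acc=1721 shift=14 [end]
Varint 1: bytes[0:2] = B9 0D -> value 1721 (2 byte(s))
  byte[2]=0xD2 cont=1 payload=0x52=82: acc |= 82<<0 -> acc=82 shift=7
  byte[3]=0x15 cont=0 payload=0x15=21: acc |= 21<<7 -> acc=2770 shift=14 [end]
Varint 2: bytes[2:4] = D2 15 -> value 2770 (2 byte(s))
  byte[4]=0xE8 cont=1 payload=0x68=104: acc |= 104<<0 -> acc=104 shift=7
  byte[5]=0xB0 cont=1 payload=0x30=48: acc |= 48<<7 -> acc=6248 shift=14
  byte[6]=0x70 cont=0 payload=0x70=112: acc |= 112<<14 -> acc=1841256 shift=21 [end]
Varint 3: bytes[4:7] = E8 B0 70 -> value 1841256 (3 byte(s))
  byte[7]=0x9E cont=1 payload=0x1E=30: acc |= 30<<0 -> acc=30 shift=7
  byte[8]=0xB2 cont=1 payload=0x32=50: acc |= 50<<7 -> acc=6430 shift=14
  byte[9]=0x0B cont=0 payload=0x0B=11: acc |= 11<<14 -> acc=186654 shift=21 [end]
Varint 4: bytes[7:10] = 9E B2 0B -> value 186654 (3 byte(s))
  byte[10]=0x8F cont=1 payload=0x0F=15: acc |= 15<<0 -> acc=15 shift=7
  byte[11]=0xB0 cont=1 payload=0x30=48: acc |= 48<<7 -> acc=6159 shift=14
  byte[12]=0xDB cont=1 payload=0x5B=91: acc |= 91<<14 -> acc=1497103 shift=21
  byte[13]=0x53 cont=0 payload=0x53=83: acc |= 83<<21 -> acc=175560719 shift=28 [end]
Varint 5: bytes[10:14] = 8F B0 DB 53 -> value 175560719 (4 byte(s))
  byte[14]=0x37 cont=0 payload=0x37=55: acc |= 55<<0 -> acc=55 shift=7 [end]
Varint 6: bytes[14:15] = 37 -> value 55 (1 byte(s))

Answer: 4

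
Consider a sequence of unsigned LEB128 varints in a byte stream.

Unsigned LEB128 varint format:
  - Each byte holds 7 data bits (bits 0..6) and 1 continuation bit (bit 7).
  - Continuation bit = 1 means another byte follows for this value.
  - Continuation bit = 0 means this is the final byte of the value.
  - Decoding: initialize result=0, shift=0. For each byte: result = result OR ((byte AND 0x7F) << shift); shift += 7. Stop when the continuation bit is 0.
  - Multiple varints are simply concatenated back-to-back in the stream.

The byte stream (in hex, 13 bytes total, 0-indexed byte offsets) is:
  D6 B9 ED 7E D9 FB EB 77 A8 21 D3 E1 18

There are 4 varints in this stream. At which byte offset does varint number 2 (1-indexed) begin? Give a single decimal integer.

  byte[0]=0xD6 cont=1 payload=0x56=86: acc |= 86<<0 -> acc=86 shift=7
  byte[1]=0xB9 cont=1 payload=0x39=57: acc |= 57<<7 -> acc=7382 shift=14
  byte[2]=0xED cont=1 payload=0x6D=109: acc |= 109<<14 -> acc=1793238 shift=21
  byte[3]=0x7E cont=0 payload=0x7E=126: acc |= 126<<21 -> acc=266034390 shift=28 [end]
Varint 1: bytes[0:4] = D6 B9 ED 7E -> value 266034390 (4 byte(s))
  byte[4]=0xD9 cont=1 payload=0x59=89: acc |= 89<<0 -> acc=89 shift=7
  byte[5]=0xFB cont=1 payload=0x7B=123: acc |= 123<<7 -> acc=15833 shift=14
  byte[6]=0xEB cont=1 payload=0x6B=107: acc |= 107<<14 -> acc=1768921 shift=21
  byte[7]=0x77 cont=0 payload=0x77=119: acc |= 119<<21 -> acc=251330009 shift=28 [end]
Varint 2: bytes[4:8] = D9 FB EB 77 -> value 251330009 (4 byte(s))
  byte[8]=0xA8 cont=1 payload=0x28=40: acc |= 40<<0 -> acc=40 shift=7
  byte[9]=0x21 cont=0 payload=0x21=33: acc |= 33<<7 -> acc=4264 shift=14 [end]
Varint 3: bytes[8:10] = A8 21 -> value 4264 (2 byte(s))
  byte[10]=0xD3 cont=1 payload=0x53=83: acc |= 83<<0 -> acc=83 shift=7
  byte[11]=0xE1 cont=1 payload=0x61=97: acc |= 97<<7 -> acc=12499 shift=14
  byte[12]=0x18 cont=0 payload=0x18=24: acc |= 24<<14 -> acc=405715 shift=21 [end]
Varint 4: bytes[10:13] = D3 E1 18 -> value 405715 (3 byte(s))

Answer: 4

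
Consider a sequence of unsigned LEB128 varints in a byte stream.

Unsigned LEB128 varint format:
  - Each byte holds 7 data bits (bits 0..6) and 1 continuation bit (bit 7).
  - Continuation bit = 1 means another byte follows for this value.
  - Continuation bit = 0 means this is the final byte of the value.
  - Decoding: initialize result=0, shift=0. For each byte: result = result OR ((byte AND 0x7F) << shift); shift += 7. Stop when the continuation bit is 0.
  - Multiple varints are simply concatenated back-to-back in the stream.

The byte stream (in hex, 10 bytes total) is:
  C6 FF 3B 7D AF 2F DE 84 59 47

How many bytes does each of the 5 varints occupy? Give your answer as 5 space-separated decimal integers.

Answer: 3 1 2 3 1

Derivation:
  byte[0]=0xC6 cont=1 payload=0x46=70: acc |= 70<<0 -> acc=70 shift=7
  byte[1]=0xFF cont=1 payload=0x7F=127: acc |= 127<<7 -> acc=16326 shift=14
  byte[2]=0x3B cont=0 payload=0x3B=59: acc |= 59<<14 -> acc=982982 shift=21 [end]
Varint 1: bytes[0:3] = C6 FF 3B -> value 982982 (3 byte(s))
  byte[3]=0x7D cont=0 payload=0x7D=125: acc |= 125<<0 -> acc=125 shift=7 [end]
Varint 2: bytes[3:4] = 7D -> value 125 (1 byte(s))
  byte[4]=0xAF cont=1 payload=0x2F=47: acc |= 47<<0 -> acc=47 shift=7
  byte[5]=0x2F cont=0 payload=0x2F=47: acc |= 47<<7 -> acc=6063 shift=14 [end]
Varint 3: bytes[4:6] = AF 2F -> value 6063 (2 byte(s))
  byte[6]=0xDE cont=1 payload=0x5E=94: acc |= 94<<0 -> acc=94 shift=7
  byte[7]=0x84 cont=1 payload=0x04=4: acc |= 4<<7 -> acc=606 shift=14
  byte[8]=0x59 cont=0 payload=0x59=89: acc |= 89<<14 -> acc=1458782 shift=21 [end]
Varint 4: bytes[6:9] = DE 84 59 -> value 1458782 (3 byte(s))
  byte[9]=0x47 cont=0 payload=0x47=71: acc |= 71<<0 -> acc=71 shift=7 [end]
Varint 5: bytes[9:10] = 47 -> value 71 (1 byte(s))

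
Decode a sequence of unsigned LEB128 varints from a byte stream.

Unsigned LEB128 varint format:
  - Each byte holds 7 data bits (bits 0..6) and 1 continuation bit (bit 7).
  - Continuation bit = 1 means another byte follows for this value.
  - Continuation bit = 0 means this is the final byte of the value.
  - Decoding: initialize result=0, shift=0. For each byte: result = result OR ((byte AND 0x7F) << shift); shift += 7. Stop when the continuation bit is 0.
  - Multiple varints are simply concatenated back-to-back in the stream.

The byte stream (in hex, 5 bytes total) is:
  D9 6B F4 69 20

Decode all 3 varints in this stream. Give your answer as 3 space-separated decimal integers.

  byte[0]=0xD9 cont=1 payload=0x59=89: acc |= 89<<0 -> acc=89 shift=7
  byte[1]=0x6B cont=0 payload=0x6B=107: acc |= 107<<7 -> acc=13785 shift=14 [end]
Varint 1: bytes[0:2] = D9 6B -> value 13785 (2 byte(s))
  byte[2]=0xF4 cont=1 payload=0x74=116: acc |= 116<<0 -> acc=116 shift=7
  byte[3]=0x69 cont=0 payload=0x69=105: acc |= 105<<7 -> acc=13556 shift=14 [end]
Varint 2: bytes[2:4] = F4 69 -> value 13556 (2 byte(s))
  byte[4]=0x20 cont=0 payload=0x20=32: acc |= 32<<0 -> acc=32 shift=7 [end]
Varint 3: bytes[4:5] = 20 -> value 32 (1 byte(s))

Answer: 13785 13556 32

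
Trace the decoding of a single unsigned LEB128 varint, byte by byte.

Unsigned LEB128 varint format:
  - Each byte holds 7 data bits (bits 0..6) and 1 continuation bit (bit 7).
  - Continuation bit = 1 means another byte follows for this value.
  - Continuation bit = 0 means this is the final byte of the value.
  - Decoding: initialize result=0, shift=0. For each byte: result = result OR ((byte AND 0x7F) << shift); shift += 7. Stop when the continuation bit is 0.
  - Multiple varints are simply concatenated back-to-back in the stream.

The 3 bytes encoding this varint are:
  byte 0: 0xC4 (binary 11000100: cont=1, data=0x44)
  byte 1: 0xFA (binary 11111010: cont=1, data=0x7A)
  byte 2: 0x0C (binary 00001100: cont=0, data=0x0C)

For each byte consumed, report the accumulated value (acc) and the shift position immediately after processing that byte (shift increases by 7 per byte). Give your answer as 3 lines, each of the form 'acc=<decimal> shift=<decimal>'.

Answer: acc=68 shift=7
acc=15684 shift=14
acc=212292 shift=21

Derivation:
byte 0=0xC4: payload=0x44=68, contrib = 68<<0 = 68; acc -> 68, shift -> 7
byte 1=0xFA: payload=0x7A=122, contrib = 122<<7 = 15616; acc -> 15684, shift -> 14
byte 2=0x0C: payload=0x0C=12, contrib = 12<<14 = 196608; acc -> 212292, shift -> 21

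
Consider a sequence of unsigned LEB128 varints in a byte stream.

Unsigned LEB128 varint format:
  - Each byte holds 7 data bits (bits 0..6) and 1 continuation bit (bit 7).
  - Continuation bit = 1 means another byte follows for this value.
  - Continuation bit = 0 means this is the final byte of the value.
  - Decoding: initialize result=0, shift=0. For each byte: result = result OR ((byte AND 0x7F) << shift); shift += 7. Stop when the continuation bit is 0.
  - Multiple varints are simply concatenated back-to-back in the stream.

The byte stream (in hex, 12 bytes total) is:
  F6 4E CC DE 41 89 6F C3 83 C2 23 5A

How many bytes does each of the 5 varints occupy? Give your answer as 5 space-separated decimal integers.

  byte[0]=0xF6 cont=1 payload=0x76=118: acc |= 118<<0 -> acc=118 shift=7
  byte[1]=0x4E cont=0 payload=0x4E=78: acc |= 78<<7 -> acc=10102 shift=14 [end]
Varint 1: bytes[0:2] = F6 4E -> value 10102 (2 byte(s))
  byte[2]=0xCC cont=1 payload=0x4C=76: acc |= 76<<0 -> acc=76 shift=7
  byte[3]=0xDE cont=1 payload=0x5E=94: acc |= 94<<7 -> acc=12108 shift=14
  byte[4]=0x41 cont=0 payload=0x41=65: acc |= 65<<14 -> acc=1077068 shift=21 [end]
Varint 2: bytes[2:5] = CC DE 41 -> value 1077068 (3 byte(s))
  byte[5]=0x89 cont=1 payload=0x09=9: acc |= 9<<0 -> acc=9 shift=7
  byte[6]=0x6F cont=0 payload=0x6F=111: acc |= 111<<7 -> acc=14217 shift=14 [end]
Varint 3: bytes[5:7] = 89 6F -> value 14217 (2 byte(s))
  byte[7]=0xC3 cont=1 payload=0x43=67: acc |= 67<<0 -> acc=67 shift=7
  byte[8]=0x83 cont=1 payload=0x03=3: acc |= 3<<7 -> acc=451 shift=14
  byte[9]=0xC2 cont=1 payload=0x42=66: acc |= 66<<14 -> acc=1081795 shift=21
  byte[10]=0x23 cont=0 payload=0x23=35: acc |= 35<<21 -> acc=74482115 shift=28 [end]
Varint 4: bytes[7:11] = C3 83 C2 23 -> value 74482115 (4 byte(s))
  byte[11]=0x5A cont=0 payload=0x5A=90: acc |= 90<<0 -> acc=90 shift=7 [end]
Varint 5: bytes[11:12] = 5A -> value 90 (1 byte(s))

Answer: 2 3 2 4 1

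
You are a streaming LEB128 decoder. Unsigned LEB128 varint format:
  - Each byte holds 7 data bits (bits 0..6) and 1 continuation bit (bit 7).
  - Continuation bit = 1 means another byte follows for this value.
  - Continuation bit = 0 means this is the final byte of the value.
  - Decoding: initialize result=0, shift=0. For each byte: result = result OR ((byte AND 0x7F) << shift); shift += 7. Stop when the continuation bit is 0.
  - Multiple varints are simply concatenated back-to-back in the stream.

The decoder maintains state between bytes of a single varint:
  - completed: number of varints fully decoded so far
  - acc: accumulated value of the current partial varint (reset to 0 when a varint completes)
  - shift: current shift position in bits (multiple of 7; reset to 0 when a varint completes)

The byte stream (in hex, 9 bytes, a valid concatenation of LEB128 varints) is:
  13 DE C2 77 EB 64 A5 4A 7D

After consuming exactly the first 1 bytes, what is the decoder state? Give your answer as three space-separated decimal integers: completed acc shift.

byte[0]=0x13 cont=0 payload=0x13: varint #1 complete (value=19); reset -> completed=1 acc=0 shift=0

Answer: 1 0 0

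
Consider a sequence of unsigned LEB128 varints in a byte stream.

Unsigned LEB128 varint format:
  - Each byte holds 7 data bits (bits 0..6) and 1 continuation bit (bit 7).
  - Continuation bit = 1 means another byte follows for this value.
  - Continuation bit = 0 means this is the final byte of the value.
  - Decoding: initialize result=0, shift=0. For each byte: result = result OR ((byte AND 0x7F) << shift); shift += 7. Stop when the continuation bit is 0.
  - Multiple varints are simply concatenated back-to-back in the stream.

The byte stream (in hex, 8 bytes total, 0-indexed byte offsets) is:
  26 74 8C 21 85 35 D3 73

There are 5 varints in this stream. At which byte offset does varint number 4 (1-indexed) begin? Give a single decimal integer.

  byte[0]=0x26 cont=0 payload=0x26=38: acc |= 38<<0 -> acc=38 shift=7 [end]
Varint 1: bytes[0:1] = 26 -> value 38 (1 byte(s))
  byte[1]=0x74 cont=0 payload=0x74=116: acc |= 116<<0 -> acc=116 shift=7 [end]
Varint 2: bytes[1:2] = 74 -> value 116 (1 byte(s))
  byte[2]=0x8C cont=1 payload=0x0C=12: acc |= 12<<0 -> acc=12 shift=7
  byte[3]=0x21 cont=0 payload=0x21=33: acc |= 33<<7 -> acc=4236 shift=14 [end]
Varint 3: bytes[2:4] = 8C 21 -> value 4236 (2 byte(s))
  byte[4]=0x85 cont=1 payload=0x05=5: acc |= 5<<0 -> acc=5 shift=7
  byte[5]=0x35 cont=0 payload=0x35=53: acc |= 53<<7 -> acc=6789 shift=14 [end]
Varint 4: bytes[4:6] = 85 35 -> value 6789 (2 byte(s))
  byte[6]=0xD3 cont=1 payload=0x53=83: acc |= 83<<0 -> acc=83 shift=7
  byte[7]=0x73 cont=0 payload=0x73=115: acc |= 115<<7 -> acc=14803 shift=14 [end]
Varint 5: bytes[6:8] = D3 73 -> value 14803 (2 byte(s))

Answer: 4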